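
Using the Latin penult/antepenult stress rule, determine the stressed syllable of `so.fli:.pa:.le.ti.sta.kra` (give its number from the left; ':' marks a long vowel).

Classical Latin: stress the penult if heavy (long vowel or closed), else the antepenult.
Weights: 5 ti L, 6 sta L, 7 kra L.
The penult (syllable 6, sta) is light, so stress falls on the antepenult (syllable 5, ti).
Stress on syllable 5: so.fli:.pa:.le.ˈti.sta.kra.

5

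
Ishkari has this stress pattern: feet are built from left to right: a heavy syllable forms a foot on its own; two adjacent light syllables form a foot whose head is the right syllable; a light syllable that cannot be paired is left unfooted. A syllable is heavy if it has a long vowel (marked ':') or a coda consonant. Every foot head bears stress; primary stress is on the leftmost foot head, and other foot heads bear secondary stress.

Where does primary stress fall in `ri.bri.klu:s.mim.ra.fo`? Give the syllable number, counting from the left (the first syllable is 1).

Weights: 1 ri L, 2 bri L, 3 klu:s H, 4 mim H, 5 ra L, 6 fo L.
Parse left to right (heavy = foot alone; LL = one foot; stranded L unfooted): (ri.ˈbri) (ˈklu:s) (ˈmim) (ra.ˈfo).
Foot heads: 2, 3, 4, 6.
Primary stress on the leftmost head = syllable 2.
Primary stress: syllable 2 → ri.ˈbri.klu:s.mim.ra.fo.

2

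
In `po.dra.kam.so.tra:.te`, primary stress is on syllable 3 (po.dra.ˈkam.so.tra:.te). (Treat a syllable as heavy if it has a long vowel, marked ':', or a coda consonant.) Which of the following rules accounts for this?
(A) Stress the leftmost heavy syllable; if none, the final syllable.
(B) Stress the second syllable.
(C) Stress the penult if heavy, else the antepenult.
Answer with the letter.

A

Rule A → syllable 3 ✓.
Rule B → syllable 2 (observed: 3).
Rule C → syllable 5 (observed: 3).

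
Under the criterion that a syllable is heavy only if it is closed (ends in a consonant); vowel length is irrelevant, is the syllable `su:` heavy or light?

`su:`: long vowel, open (no coda). Open (no coda) → light.

light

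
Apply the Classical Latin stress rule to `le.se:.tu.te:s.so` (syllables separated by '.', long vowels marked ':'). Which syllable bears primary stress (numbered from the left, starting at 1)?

Classical Latin: stress the penult if heavy (long vowel or closed), else the antepenult.
Weights: 3 tu L, 4 te:s H, 5 so L.
The penult (syllable 4, te:s) is heavy, so it takes stress.
Stress on syllable 4: le.se:.tu.ˈte:s.so.

4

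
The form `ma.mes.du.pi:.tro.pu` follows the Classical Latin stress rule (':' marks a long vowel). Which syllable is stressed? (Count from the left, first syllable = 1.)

Classical Latin: stress the penult if heavy (long vowel or closed), else the antepenult.
Weights: 4 pi: H, 5 tro L, 6 pu L.
The penult (syllable 5, tro) is light, so stress falls on the antepenult (syllable 4, pi:).
Stress on syllable 4: ma.mes.du.ˈpi:.tro.pu.

4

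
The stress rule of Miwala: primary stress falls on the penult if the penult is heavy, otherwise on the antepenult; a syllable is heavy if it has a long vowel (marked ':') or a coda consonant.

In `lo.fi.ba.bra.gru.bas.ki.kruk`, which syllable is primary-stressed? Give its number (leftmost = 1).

6

Weights: 6 bas H, 7 ki L, 8 kruk H.
The penult (syllable 7, ki) is light, so stress falls on the antepenult (syllable 6, bas).
Primary stress: syllable 6 → lo.fi.ba.bra.gru.ˈbas.ki.kruk.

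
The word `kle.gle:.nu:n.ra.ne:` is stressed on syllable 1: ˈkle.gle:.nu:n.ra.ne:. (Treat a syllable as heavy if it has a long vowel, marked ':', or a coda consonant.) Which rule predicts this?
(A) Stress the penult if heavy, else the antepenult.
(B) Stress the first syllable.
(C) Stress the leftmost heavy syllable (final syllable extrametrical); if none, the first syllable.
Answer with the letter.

Rule A → syllable 3 (observed: 1).
Rule B → syllable 1 ✓.
Rule C → syllable 2 (observed: 1).

B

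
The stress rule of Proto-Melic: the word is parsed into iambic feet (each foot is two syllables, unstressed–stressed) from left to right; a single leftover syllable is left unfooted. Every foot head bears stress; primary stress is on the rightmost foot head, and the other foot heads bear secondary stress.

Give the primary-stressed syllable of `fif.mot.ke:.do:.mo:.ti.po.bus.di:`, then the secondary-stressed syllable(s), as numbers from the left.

Parse left to right into iambic (σˈσ) feet: (fif.ˈmot) (ke:.ˈdo:) (mo:.ˈti) (po.ˈbus) di:. Syllable 9 is left unfooted.
Foot heads (stressed positions): 2, 4, 6, 8.
End Rule Rightmost: primary stress on the rightmost head = syllable 8.
Secondary stress on 2, 4, 6: fif.ˌmot.ke:.ˌdo:.mo:.ˌti.po.ˈbus.di:.

primary 8, secondary 2, 4, 6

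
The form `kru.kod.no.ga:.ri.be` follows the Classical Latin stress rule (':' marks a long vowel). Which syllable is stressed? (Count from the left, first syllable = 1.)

4

Classical Latin: stress the penult if heavy (long vowel or closed), else the antepenult.
Weights: 4 ga: H, 5 ri L, 6 be L.
The penult (syllable 5, ri) is light, so stress falls on the antepenult (syllable 4, ga:).
Stress on syllable 4: kru.kod.no.ˈga:.ri.be.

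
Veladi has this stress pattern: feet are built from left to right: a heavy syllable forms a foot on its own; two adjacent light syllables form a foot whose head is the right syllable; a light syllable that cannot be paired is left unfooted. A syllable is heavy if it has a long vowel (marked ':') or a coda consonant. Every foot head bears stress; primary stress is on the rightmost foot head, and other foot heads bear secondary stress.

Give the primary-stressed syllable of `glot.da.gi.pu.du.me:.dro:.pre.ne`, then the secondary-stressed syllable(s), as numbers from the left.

primary 9, secondary 1, 3, 5, 6, 7

Weights: 1 glot H, 2 da L, 3 gi L, 4 pu L, 5 du L, 6 me: H, 7 dro: H, 8 pre L, 9 ne L.
Parse left to right (heavy = foot alone; LL = one foot; stranded L unfooted): (ˈglot) (da.ˈgi) (pu.ˈdu) (ˈme:) (ˈdro:) (pre.ˈne).
Foot heads: 1, 3, 5, 6, 7, 9.
Primary stress on the rightmost head = syllable 9.
Secondary stress on 1, 3, 5, 6, 7: ˌglot.da.ˌgi.pu.ˌdu.ˌme:.ˌdro:.pre.ˈne.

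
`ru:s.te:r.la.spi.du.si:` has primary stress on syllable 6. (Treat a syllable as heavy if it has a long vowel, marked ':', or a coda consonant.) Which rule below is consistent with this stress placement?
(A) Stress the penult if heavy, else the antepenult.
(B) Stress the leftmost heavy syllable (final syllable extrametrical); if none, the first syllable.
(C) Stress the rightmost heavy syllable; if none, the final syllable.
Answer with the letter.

C

Rule A → syllable 4 (observed: 6).
Rule B → syllable 1 (observed: 6).
Rule C → syllable 6 ✓.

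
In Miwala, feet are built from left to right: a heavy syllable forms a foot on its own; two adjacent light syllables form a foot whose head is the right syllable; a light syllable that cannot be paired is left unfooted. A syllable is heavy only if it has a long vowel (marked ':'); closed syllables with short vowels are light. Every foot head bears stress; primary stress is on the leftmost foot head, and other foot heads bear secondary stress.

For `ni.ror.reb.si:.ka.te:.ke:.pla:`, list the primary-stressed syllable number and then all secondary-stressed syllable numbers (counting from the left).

Weights: 1 ni L, 2 ror L, 3 reb L, 4 si: H, 5 ka L, 6 te: H, 7 ke: H, 8 pla: H.
Parse left to right (heavy = foot alone; LL = one foot; stranded L unfooted): (ni.ˈror) reb (ˈsi:) ka (ˈte:) (ˈke:) (ˈpla:).
Foot heads: 2, 4, 6, 7, 8.
Primary stress on the leftmost head = syllable 2.
Secondary stress on 4, 6, 7, 8: ni.ˈror.reb.ˌsi:.ka.ˌte:.ˌke:.ˌpla:.

primary 2, secondary 4, 6, 7, 8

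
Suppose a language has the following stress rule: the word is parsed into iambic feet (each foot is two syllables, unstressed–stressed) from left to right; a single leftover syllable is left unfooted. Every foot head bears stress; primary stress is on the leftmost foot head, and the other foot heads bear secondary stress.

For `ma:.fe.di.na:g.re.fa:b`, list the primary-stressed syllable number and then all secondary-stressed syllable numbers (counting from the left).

primary 2, secondary 4, 6

Parse left to right into iambic (σˈσ) feet: (ma:.ˈfe) (di.ˈna:g) (re.ˈfa:b).
Foot heads (stressed positions): 2, 4, 6.
End Rule Leftmost: primary stress on the leftmost head = syllable 2.
Secondary stress on 4, 6: ma:.ˈfe.di.ˌna:g.re.ˌfa:b.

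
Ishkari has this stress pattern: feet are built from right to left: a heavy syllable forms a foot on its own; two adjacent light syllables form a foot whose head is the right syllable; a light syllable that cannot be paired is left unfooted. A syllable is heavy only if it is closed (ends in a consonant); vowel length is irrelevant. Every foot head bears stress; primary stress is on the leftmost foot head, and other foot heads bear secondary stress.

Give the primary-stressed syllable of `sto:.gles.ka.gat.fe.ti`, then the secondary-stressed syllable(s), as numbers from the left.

primary 2, secondary 4, 6

Weights: 1 sto: L, 2 gles H, 3 ka L, 4 gat H, 5 fe L, 6 ti L.
Parse right to left (heavy = foot alone; LL = one foot; stranded L unfooted): sto: (ˈgles) ka (ˈgat) (fe.ˈti).
Foot heads: 2, 4, 6.
Primary stress on the leftmost head = syllable 2.
Secondary stress on 4, 6: sto:.ˈgles.ka.ˌgat.fe.ˌti.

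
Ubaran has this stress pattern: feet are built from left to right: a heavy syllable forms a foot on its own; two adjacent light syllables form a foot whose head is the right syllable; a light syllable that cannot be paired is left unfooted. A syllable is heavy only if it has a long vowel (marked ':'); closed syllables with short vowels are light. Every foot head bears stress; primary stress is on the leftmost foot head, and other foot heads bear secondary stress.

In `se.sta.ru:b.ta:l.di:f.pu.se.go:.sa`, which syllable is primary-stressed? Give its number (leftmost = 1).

2

Weights: 1 se L, 2 sta L, 3 ru:b H, 4 ta:l H, 5 di:f H, 6 pu L, 7 se L, 8 go: H, 9 sa L.
Parse left to right (heavy = foot alone; LL = one foot; stranded L unfooted): (se.ˈsta) (ˈru:b) (ˈta:l) (ˈdi:f) (pu.ˈse) (ˈgo:) sa.
Foot heads: 2, 3, 4, 5, 7, 8.
Primary stress on the leftmost head = syllable 2.
Primary stress: syllable 2 → se.ˈsta.ru:b.ta:l.di:f.pu.se.go:.sa.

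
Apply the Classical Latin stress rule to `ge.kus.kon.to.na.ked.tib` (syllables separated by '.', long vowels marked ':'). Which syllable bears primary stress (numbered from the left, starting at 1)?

Classical Latin: stress the penult if heavy (long vowel or closed), else the antepenult.
Weights: 5 na L, 6 ked H, 7 tib H.
The penult (syllable 6, ked) is heavy, so it takes stress.
Stress on syllable 6: ge.kus.kon.to.na.ˈked.tib.

6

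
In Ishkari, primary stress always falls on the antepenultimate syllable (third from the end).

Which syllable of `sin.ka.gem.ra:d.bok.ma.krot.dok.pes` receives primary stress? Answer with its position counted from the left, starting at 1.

7

The word has 9 syllables; the antepenultimate syllable (third from the end) is syllable 7 (krot).
Primary stress: syllable 7 → sin.ka.gem.ra:d.bok.ma.ˈkrot.dok.pes.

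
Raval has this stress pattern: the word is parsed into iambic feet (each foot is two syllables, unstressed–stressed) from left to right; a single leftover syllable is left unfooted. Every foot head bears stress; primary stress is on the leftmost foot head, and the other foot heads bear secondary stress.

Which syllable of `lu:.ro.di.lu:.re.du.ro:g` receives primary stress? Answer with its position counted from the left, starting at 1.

2

Parse left to right into iambic (σˈσ) feet: (lu:.ˈro) (di.ˈlu:) (re.ˈdu) ro:g. Syllable 7 is left unfooted.
Foot heads (stressed positions): 2, 4, 6.
End Rule Leftmost: primary stress on the leftmost head = syllable 2.
Primary stress: syllable 2 → lu:.ˈro.di.lu:.re.du.ro:g.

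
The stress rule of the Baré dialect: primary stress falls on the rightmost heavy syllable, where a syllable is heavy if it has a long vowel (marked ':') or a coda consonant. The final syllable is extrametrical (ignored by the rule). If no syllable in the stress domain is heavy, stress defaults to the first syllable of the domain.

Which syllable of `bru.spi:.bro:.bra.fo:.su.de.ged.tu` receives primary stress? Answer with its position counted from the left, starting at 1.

The final syllable (9, tu) is extrametrical; the stress domain is syllables 1–8.
Weights: 1 bru L, 2 spi: H, 3 bro: H, 4 bra L, 5 fo: H, 6 su L, 7 de L, 8 ged H.
Heavy syllables in the domain: 2, 3, 5, 8. The rightmost is syllable 8 (ged).
Primary stress: syllable 8 → bru.spi:.bro:.bra.fo:.su.de.ˈged.tu.

8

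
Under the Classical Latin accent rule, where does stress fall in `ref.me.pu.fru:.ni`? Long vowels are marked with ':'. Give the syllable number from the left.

4

Classical Latin: stress the penult if heavy (long vowel or closed), else the antepenult.
Weights: 3 pu L, 4 fru: H, 5 ni L.
The penult (syllable 4, fru:) is heavy, so it takes stress.
Stress on syllable 4: ref.me.pu.ˈfru:.ni.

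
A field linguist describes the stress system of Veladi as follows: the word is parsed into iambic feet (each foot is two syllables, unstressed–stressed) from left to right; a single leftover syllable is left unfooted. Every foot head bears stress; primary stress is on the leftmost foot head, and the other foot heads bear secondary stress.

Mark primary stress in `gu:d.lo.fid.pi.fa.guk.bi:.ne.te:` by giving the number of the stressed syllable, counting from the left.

Parse left to right into iambic (σˈσ) feet: (gu:d.ˈlo) (fid.ˈpi) (fa.ˈguk) (bi:.ˈne) te:. Syllable 9 is left unfooted.
Foot heads (stressed positions): 2, 4, 6, 8.
End Rule Leftmost: primary stress on the leftmost head = syllable 2.
Primary stress: syllable 2 → gu:d.ˈlo.fid.pi.fa.guk.bi:.ne.te:.

2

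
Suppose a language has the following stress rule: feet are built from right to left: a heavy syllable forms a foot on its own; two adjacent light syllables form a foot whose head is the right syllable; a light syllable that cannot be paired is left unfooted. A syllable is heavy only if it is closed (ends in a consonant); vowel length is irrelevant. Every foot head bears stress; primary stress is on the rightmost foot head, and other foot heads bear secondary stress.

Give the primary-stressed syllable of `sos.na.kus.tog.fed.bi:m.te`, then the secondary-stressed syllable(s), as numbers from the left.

Weights: 1 sos H, 2 na L, 3 kus H, 4 tog H, 5 fed H, 6 bi:m H, 7 te L.
Parse right to left (heavy = foot alone; LL = one foot; stranded L unfooted): (ˈsos) na (ˈkus) (ˈtog) (ˈfed) (ˈbi:m) te.
Foot heads: 1, 3, 4, 5, 6.
Primary stress on the rightmost head = syllable 6.
Secondary stress on 1, 3, 4, 5: ˌsos.na.ˌkus.ˌtog.ˌfed.ˈbi:m.te.

primary 6, secondary 1, 3, 4, 5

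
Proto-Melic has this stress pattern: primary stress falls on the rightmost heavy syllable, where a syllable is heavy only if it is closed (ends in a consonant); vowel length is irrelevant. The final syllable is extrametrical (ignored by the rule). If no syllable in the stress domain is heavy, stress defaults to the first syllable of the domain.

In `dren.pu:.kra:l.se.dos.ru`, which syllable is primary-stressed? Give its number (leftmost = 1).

5

The final syllable (6, ru) is extrametrical; the stress domain is syllables 1–5.
Weights: 1 dren H, 2 pu: L, 3 kra:l H, 4 se L, 5 dos H.
Heavy syllables in the domain: 1, 3, 5. The rightmost is syllable 5 (dos).
Primary stress: syllable 5 → dren.pu:.kra:l.se.ˈdos.ru.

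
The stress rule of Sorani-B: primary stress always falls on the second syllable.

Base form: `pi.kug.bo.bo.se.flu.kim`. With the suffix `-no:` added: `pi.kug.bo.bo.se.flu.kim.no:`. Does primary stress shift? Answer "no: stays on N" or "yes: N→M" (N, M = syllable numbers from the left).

Base `pi.kug.bo.bo.se.flu.kim` (7 syllables):
  The word has 7 syllables; the second syllable is syllable 2 (kug).
  → primary stress on syllable 2.
Suffixed `pi.kug.bo.bo.se.flu.kim.no:` (8 syllables):
  The word has 8 syllables; the second syllable is syllable 2 (kug).
  → primary stress on syllable 2.

no: stays on 2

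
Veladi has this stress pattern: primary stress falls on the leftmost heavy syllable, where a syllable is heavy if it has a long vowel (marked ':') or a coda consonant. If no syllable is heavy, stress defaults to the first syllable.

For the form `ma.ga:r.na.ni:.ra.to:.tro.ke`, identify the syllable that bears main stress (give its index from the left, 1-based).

2

Weights: 1 ma L, 2 ga:r H, 3 na L, 4 ni: H, 5 ra L, 6 to: H, 7 tro L, 8 ke L.
Heavy syllables in the domain: 2, 4, 6. The leftmost is syllable 2 (ga:r).
Primary stress: syllable 2 → ma.ˈga:r.na.ni:.ra.to:.tro.ke.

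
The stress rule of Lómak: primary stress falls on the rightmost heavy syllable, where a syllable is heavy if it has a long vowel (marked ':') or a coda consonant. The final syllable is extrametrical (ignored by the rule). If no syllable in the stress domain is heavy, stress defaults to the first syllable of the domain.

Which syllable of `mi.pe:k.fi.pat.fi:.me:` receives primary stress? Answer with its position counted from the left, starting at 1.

5

The final syllable (6, me:) is extrametrical; the stress domain is syllables 1–5.
Weights: 1 mi L, 2 pe:k H, 3 fi L, 4 pat H, 5 fi: H.
Heavy syllables in the domain: 2, 4, 5. The rightmost is syllable 5 (fi:).
Primary stress: syllable 5 → mi.pe:k.fi.pat.ˈfi:.me:.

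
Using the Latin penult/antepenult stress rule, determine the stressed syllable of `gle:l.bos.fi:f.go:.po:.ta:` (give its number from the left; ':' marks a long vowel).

5

Classical Latin: stress the penult if heavy (long vowel or closed), else the antepenult.
Weights: 4 go: H, 5 po: H, 6 ta: H.
The penult (syllable 5, po:) is heavy, so it takes stress.
Stress on syllable 5: gle:l.bos.fi:f.go:.ˈpo:.ta:.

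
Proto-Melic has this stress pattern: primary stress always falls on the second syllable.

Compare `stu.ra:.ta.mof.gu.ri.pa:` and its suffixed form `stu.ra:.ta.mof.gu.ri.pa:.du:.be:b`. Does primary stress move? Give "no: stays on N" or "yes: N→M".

Base `stu.ra:.ta.mof.gu.ri.pa:` (7 syllables):
  The word has 7 syllables; the second syllable is syllable 2 (ra:).
  → primary stress on syllable 2.
Suffixed `stu.ra:.ta.mof.gu.ri.pa:.du:.be:b` (9 syllables):
  The word has 9 syllables; the second syllable is syllable 2 (ra:).
  → primary stress on syllable 2.

no: stays on 2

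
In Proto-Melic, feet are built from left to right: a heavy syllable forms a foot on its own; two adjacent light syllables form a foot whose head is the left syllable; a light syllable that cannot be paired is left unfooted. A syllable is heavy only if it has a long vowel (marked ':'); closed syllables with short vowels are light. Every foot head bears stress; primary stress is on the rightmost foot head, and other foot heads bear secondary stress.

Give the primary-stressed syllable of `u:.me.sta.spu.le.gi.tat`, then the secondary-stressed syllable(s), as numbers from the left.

primary 6, secondary 1, 2, 4

Weights: 1 u: H, 2 me L, 3 sta L, 4 spu L, 5 le L, 6 gi L, 7 tat L.
Parse left to right (heavy = foot alone; LL = one foot; stranded L unfooted): (ˈu:) (ˈme.sta) (ˈspu.le) (ˈgi.tat).
Foot heads: 1, 2, 4, 6.
Primary stress on the rightmost head = syllable 6.
Secondary stress on 1, 2, 4: ˌu:.ˌme.sta.ˌspu.le.ˈgi.tat.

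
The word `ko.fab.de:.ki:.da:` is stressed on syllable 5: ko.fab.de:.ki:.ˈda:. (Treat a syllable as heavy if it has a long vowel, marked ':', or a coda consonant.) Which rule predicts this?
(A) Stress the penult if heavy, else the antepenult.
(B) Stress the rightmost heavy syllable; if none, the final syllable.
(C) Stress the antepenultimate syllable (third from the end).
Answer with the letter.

B

Rule A → syllable 4 (observed: 5).
Rule B → syllable 5 ✓.
Rule C → syllable 3 (observed: 5).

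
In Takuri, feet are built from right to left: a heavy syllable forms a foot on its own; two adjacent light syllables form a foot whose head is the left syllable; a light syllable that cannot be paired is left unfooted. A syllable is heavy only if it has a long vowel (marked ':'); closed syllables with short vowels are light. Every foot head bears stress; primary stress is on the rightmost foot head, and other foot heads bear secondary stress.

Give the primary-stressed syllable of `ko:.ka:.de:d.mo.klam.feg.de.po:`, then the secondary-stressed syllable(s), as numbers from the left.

Weights: 1 ko: H, 2 ka: H, 3 de:d H, 4 mo L, 5 klam L, 6 feg L, 7 de L, 8 po: H.
Parse right to left (heavy = foot alone; LL = one foot; stranded L unfooted): (ˈko:) (ˈka:) (ˈde:d) (ˈmo.klam) (ˈfeg.de) (ˈpo:).
Foot heads: 1, 2, 3, 4, 6, 8.
Primary stress on the rightmost head = syllable 8.
Secondary stress on 1, 2, 3, 4, 6: ˌko:.ˌka:.ˌde:d.ˌmo.klam.ˌfeg.de.ˈpo:.

primary 8, secondary 1, 2, 3, 4, 6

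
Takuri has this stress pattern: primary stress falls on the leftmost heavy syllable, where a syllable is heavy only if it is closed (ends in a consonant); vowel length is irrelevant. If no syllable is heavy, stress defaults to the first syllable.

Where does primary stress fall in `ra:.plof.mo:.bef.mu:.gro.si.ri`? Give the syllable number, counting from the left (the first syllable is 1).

Weights: 1 ra: L, 2 plof H, 3 mo: L, 4 bef H, 5 mu: L, 6 gro L, 7 si L, 8 ri L.
Heavy syllables in the domain: 2, 4. The leftmost is syllable 2 (plof).
Primary stress: syllable 2 → ra:.ˈplof.mo:.bef.mu:.gro.si.ri.

2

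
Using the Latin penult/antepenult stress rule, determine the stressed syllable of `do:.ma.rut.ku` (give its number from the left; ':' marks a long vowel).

3

Classical Latin: stress the penult if heavy (long vowel or closed), else the antepenult.
Weights: 2 ma L, 3 rut H, 4 ku L.
The penult (syllable 3, rut) is heavy, so it takes stress.
Stress on syllable 3: do:.ma.ˈrut.ku.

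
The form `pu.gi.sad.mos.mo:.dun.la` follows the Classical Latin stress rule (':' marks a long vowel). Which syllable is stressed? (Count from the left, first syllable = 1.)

Classical Latin: stress the penult if heavy (long vowel or closed), else the antepenult.
Weights: 5 mo: H, 6 dun H, 7 la L.
The penult (syllable 6, dun) is heavy, so it takes stress.
Stress on syllable 6: pu.gi.sad.mos.mo:.ˈdun.la.

6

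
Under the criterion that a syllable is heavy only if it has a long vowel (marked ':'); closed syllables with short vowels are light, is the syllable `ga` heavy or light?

`ga`: short vowel, open (no coda). Short vowel → light.

light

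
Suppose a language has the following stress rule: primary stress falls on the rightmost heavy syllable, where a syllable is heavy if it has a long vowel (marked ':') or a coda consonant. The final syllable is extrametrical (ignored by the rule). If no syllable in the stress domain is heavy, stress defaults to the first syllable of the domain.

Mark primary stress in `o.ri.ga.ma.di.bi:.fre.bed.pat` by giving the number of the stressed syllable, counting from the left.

8

The final syllable (9, pat) is extrametrical; the stress domain is syllables 1–8.
Weights: 1 o L, 2 ri L, 3 ga L, 4 ma L, 5 di L, 6 bi: H, 7 fre L, 8 bed H.
Heavy syllables in the domain: 6, 8. The rightmost is syllable 8 (bed).
Primary stress: syllable 8 → o.ri.ga.ma.di.bi:.fre.ˈbed.pat.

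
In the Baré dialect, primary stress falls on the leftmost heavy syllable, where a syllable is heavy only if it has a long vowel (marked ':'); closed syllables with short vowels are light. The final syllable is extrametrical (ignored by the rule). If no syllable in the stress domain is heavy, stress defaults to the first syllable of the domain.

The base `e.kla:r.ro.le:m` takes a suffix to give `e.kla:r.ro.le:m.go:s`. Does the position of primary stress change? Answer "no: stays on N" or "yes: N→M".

Base `e.kla:r.ro.le:m` (4 syllables):
  The final syllable (4, le:m) is extrametrical; the stress domain is syllables 1–3.
  Weights: 1 e L, 2 kla:r H, 3 ro L.
  Heavy syllables in the domain: 2. The leftmost is syllable 2 (kla:r).
  → primary stress on syllable 2.
Suffixed `e.kla:r.ro.le:m.go:s` (5 syllables):
  The final syllable (5, go:s) is extrametrical; the stress domain is syllables 1–4.
  Weights: 1 e L, 2 kla:r H, 3 ro L, 4 le:m H.
  Heavy syllables in the domain: 2, 4. The leftmost is syllable 2 (kla:r).
  → primary stress on syllable 2.

no: stays on 2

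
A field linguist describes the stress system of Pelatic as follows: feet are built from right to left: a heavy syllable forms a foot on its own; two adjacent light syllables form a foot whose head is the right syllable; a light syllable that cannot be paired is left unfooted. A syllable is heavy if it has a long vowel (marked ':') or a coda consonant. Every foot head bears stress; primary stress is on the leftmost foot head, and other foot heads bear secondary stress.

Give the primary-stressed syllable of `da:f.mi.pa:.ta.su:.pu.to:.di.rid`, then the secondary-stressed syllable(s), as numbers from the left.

Weights: 1 da:f H, 2 mi L, 3 pa: H, 4 ta L, 5 su: H, 6 pu L, 7 to: H, 8 di L, 9 rid H.
Parse right to left (heavy = foot alone; LL = one foot; stranded L unfooted): (ˈda:f) mi (ˈpa:) ta (ˈsu:) pu (ˈto:) di (ˈrid).
Foot heads: 1, 3, 5, 7, 9.
Primary stress on the leftmost head = syllable 1.
Secondary stress on 3, 5, 7, 9: ˈda:f.mi.ˌpa:.ta.ˌsu:.pu.ˌto:.di.ˌrid.

primary 1, secondary 3, 5, 7, 9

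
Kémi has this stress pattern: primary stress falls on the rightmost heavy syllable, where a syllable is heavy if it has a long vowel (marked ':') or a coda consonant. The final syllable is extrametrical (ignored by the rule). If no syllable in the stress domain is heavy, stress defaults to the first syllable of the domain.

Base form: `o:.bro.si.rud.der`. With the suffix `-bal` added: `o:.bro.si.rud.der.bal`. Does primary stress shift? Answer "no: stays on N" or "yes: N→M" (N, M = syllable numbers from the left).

yes: 4→5

Base `o:.bro.si.rud.der` (5 syllables):
  The final syllable (5, der) is extrametrical; the stress domain is syllables 1–4.
  Weights: 1 o: H, 2 bro L, 3 si L, 4 rud H.
  Heavy syllables in the domain: 1, 4. The rightmost is syllable 4 (rud).
  → primary stress on syllable 4.
Suffixed `o:.bro.si.rud.der.bal` (6 syllables):
  The final syllable (6, bal) is extrametrical; the stress domain is syllables 1–5.
  Weights: 1 o: H, 2 bro L, 3 si L, 4 rud H, 5 der H.
  Heavy syllables in the domain: 1, 4, 5. The rightmost is syllable 5 (der).
  → primary stress on syllable 5.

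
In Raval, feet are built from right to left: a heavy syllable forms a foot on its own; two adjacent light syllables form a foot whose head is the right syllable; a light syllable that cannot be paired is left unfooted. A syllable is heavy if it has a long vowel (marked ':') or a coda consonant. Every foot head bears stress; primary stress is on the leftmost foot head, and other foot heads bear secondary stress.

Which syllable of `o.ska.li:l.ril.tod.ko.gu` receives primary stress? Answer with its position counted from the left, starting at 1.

Weights: 1 o L, 2 ska L, 3 li:l H, 4 ril H, 5 tod H, 6 ko L, 7 gu L.
Parse right to left (heavy = foot alone; LL = one foot; stranded L unfooted): (o.ˈska) (ˈli:l) (ˈril) (ˈtod) (ko.ˈgu).
Foot heads: 2, 3, 4, 5, 7.
Primary stress on the leftmost head = syllable 2.
Primary stress: syllable 2 → o.ˈska.li:l.ril.tod.ko.gu.

2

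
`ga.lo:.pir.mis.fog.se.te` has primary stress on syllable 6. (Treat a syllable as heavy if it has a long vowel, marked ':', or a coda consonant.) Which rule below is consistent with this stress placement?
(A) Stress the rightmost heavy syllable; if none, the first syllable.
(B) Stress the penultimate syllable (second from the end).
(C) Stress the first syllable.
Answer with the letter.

B

Rule A → syllable 5 (observed: 6).
Rule B → syllable 6 ✓.
Rule C → syllable 1 (observed: 6).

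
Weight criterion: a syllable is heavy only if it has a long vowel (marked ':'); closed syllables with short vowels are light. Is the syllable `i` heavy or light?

light

`i`: short vowel, open (no coda). Short vowel → light.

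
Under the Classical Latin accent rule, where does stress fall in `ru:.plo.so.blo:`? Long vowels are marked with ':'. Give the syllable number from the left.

2

Classical Latin: stress the penult if heavy (long vowel or closed), else the antepenult.
Weights: 2 plo L, 3 so L, 4 blo: H.
The penult (syllable 3, so) is light, so stress falls on the antepenult (syllable 2, plo).
Stress on syllable 2: ru:.ˈplo.so.blo:.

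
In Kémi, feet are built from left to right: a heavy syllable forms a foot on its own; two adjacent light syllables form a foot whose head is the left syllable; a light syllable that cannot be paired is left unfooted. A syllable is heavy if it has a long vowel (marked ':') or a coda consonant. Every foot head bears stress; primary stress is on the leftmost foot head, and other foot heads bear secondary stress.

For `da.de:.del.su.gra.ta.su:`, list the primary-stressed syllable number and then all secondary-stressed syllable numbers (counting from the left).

primary 2, secondary 3, 4, 7

Weights: 1 da L, 2 de: H, 3 del H, 4 su L, 5 gra L, 6 ta L, 7 su: H.
Parse left to right (heavy = foot alone; LL = one foot; stranded L unfooted): da (ˈde:) (ˈdel) (ˈsu.gra) ta (ˈsu:).
Foot heads: 2, 3, 4, 7.
Primary stress on the leftmost head = syllable 2.
Secondary stress on 3, 4, 7: da.ˈde:.ˌdel.ˌsu.gra.ta.ˌsu:.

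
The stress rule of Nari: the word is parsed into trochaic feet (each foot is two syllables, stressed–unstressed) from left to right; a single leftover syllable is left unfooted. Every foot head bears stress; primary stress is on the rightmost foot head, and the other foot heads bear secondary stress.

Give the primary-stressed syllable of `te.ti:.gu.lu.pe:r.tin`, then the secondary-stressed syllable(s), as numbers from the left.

Parse left to right into trochaic (ˈσσ) feet: (ˈte.ti:) (ˈgu.lu) (ˈpe:r.tin).
Foot heads (stressed positions): 1, 3, 5.
End Rule Rightmost: primary stress on the rightmost head = syllable 5.
Secondary stress on 1, 3: ˌte.ti:.ˌgu.lu.ˈpe:r.tin.

primary 5, secondary 1, 3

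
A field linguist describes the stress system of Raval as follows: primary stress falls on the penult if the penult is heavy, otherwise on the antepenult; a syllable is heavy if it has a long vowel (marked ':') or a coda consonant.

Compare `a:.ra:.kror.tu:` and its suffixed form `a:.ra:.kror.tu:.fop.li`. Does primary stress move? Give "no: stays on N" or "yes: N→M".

yes: 3→5

Base `a:.ra:.kror.tu:` (4 syllables):
  Weights: 2 ra: H, 3 kror H, 4 tu: H.
  The penult (syllable 3, kror) is heavy, so it takes stress.
  → primary stress on syllable 3.
Suffixed `a:.ra:.kror.tu:.fop.li` (6 syllables):
  Weights: 4 tu: H, 5 fop H, 6 li L.
  The penult (syllable 5, fop) is heavy, so it takes stress.
  → primary stress on syllable 5.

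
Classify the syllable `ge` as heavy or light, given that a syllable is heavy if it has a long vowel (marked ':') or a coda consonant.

light

`ge`: short vowel, open (no coda). Short vowel, open → light.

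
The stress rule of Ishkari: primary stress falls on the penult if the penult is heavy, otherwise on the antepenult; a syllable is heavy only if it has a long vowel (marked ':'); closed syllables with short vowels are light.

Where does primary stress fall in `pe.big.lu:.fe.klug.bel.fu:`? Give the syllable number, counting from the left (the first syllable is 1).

Weights: 5 klug L, 6 bel L, 7 fu: H.
The penult (syllable 6, bel) is light, so stress falls on the antepenult (syllable 5, klug).
Primary stress: syllable 5 → pe.big.lu:.fe.ˈklug.bel.fu:.

5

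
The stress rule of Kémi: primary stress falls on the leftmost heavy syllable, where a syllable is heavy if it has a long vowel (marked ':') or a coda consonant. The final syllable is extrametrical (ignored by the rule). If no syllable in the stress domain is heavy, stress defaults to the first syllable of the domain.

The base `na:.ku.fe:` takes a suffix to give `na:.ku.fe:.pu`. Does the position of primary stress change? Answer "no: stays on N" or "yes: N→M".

no: stays on 1

Base `na:.ku.fe:` (3 syllables):
  The final syllable (3, fe:) is extrametrical; the stress domain is syllables 1–2.
  Weights: 1 na: H, 2 ku L.
  Heavy syllables in the domain: 1. The leftmost is syllable 1 (na:).
  → primary stress on syllable 1.
Suffixed `na:.ku.fe:.pu` (4 syllables):
  The final syllable (4, pu) is extrametrical; the stress domain is syllables 1–3.
  Weights: 1 na: H, 2 ku L, 3 fe: H.
  Heavy syllables in the domain: 1, 3. The leftmost is syllable 1 (na:).
  → primary stress on syllable 1.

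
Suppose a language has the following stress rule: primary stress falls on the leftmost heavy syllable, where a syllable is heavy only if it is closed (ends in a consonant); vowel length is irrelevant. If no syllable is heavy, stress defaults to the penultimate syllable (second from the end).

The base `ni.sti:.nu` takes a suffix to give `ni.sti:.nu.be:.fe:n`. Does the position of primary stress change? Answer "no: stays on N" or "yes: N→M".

Base `ni.sti:.nu` (3 syllables):
  Weights: 1 ni L, 2 sti: L, 3 nu L.
  No heavy syllable in the domain; default to the penultimate syllable (second from the end) = syllable 2.
  → primary stress on syllable 2.
Suffixed `ni.sti:.nu.be:.fe:n` (5 syllables):
  Weights: 1 ni L, 2 sti: L, 3 nu L, 4 be: L, 5 fe:n H.
  Heavy syllables in the domain: 5. The leftmost is syllable 5 (fe:n).
  → primary stress on syllable 5.

yes: 2→5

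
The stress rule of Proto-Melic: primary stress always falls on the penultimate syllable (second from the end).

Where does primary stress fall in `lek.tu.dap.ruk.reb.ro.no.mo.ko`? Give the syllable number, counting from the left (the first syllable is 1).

8

The word has 9 syllables; the penultimate syllable (second from the end) is syllable 8 (mo).
Primary stress: syllable 8 → lek.tu.dap.ruk.reb.ro.no.ˈmo.ko.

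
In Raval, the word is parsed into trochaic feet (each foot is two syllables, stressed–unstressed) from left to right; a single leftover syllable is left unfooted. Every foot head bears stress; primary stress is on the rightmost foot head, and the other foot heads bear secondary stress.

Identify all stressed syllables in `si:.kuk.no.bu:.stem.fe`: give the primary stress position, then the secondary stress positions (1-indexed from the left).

Parse left to right into trochaic (ˈσσ) feet: (ˈsi:.kuk) (ˈno.bu:) (ˈstem.fe).
Foot heads (stressed positions): 1, 3, 5.
End Rule Rightmost: primary stress on the rightmost head = syllable 5.
Secondary stress on 1, 3: ˌsi:.kuk.ˌno.bu:.ˈstem.fe.

primary 5, secondary 1, 3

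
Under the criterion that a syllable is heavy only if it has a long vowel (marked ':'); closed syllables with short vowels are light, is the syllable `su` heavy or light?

`su`: short vowel, open (no coda). Short vowel → light.

light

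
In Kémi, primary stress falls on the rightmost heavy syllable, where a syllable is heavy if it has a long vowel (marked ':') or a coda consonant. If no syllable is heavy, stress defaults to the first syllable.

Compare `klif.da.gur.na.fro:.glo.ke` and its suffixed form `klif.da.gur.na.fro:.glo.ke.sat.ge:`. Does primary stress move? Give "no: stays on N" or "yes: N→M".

Base `klif.da.gur.na.fro:.glo.ke` (7 syllables):
  Weights: 1 klif H, 2 da L, 3 gur H, 4 na L, 5 fro: H, 6 glo L, 7 ke L.
  Heavy syllables in the domain: 1, 3, 5. The rightmost is syllable 5 (fro:).
  → primary stress on syllable 5.
Suffixed `klif.da.gur.na.fro:.glo.ke.sat.ge:` (9 syllables):
  Weights: 1 klif H, 2 da L, 3 gur H, 4 na L, 5 fro: H, 6 glo L, 7 ke L, 8 sat H, 9 ge: H.
  Heavy syllables in the domain: 1, 3, 5, 8, 9. The rightmost is syllable 9 (ge:).
  → primary stress on syllable 9.

yes: 5→9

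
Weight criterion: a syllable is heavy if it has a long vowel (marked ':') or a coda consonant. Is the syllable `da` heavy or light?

`da`: short vowel, open (no coda). Short vowel, open → light.

light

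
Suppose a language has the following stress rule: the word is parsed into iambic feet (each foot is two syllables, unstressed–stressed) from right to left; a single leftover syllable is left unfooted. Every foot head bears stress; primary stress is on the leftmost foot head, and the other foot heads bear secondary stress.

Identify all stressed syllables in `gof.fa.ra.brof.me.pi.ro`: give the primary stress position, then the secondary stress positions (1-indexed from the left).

Parse right to left into iambic (σˈσ) feet: gof (fa.ˈra) (brof.ˈme) (pi.ˈro). Syllable 1 is left unfooted.
Foot heads (stressed positions): 3, 5, 7.
End Rule Leftmost: primary stress on the leftmost head = syllable 3.
Secondary stress on 5, 7: gof.fa.ˈra.brof.ˌme.pi.ˌro.

primary 3, secondary 5, 7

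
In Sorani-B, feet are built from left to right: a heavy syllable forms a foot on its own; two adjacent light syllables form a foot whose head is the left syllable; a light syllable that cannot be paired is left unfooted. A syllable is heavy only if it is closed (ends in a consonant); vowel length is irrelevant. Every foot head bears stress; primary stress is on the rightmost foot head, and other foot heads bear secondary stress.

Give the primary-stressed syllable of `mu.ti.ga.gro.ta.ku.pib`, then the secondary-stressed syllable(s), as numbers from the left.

Weights: 1 mu L, 2 ti L, 3 ga L, 4 gro L, 5 ta L, 6 ku L, 7 pib H.
Parse left to right (heavy = foot alone; LL = one foot; stranded L unfooted): (ˈmu.ti) (ˈga.gro) (ˈta.ku) (ˈpib).
Foot heads: 1, 3, 5, 7.
Primary stress on the rightmost head = syllable 7.
Secondary stress on 1, 3, 5: ˌmu.ti.ˌga.gro.ˌta.ku.ˈpib.

primary 7, secondary 1, 3, 5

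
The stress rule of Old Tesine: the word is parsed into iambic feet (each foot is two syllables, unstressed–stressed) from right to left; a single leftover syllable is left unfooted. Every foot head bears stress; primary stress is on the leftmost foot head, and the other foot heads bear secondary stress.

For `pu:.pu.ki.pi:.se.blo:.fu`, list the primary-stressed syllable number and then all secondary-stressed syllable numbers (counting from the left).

Parse right to left into iambic (σˈσ) feet: pu: (pu.ˈki) (pi:.ˈse) (blo:.ˈfu). Syllable 1 is left unfooted.
Foot heads (stressed positions): 3, 5, 7.
End Rule Leftmost: primary stress on the leftmost head = syllable 3.
Secondary stress on 5, 7: pu:.pu.ˈki.pi:.ˌse.blo:.ˌfu.

primary 3, secondary 5, 7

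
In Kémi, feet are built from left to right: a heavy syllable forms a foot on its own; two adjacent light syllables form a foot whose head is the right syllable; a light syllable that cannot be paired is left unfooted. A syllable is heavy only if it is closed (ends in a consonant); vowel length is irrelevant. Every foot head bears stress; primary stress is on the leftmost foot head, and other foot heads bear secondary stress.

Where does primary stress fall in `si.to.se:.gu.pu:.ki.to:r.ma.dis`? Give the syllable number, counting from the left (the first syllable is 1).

Weights: 1 si L, 2 to L, 3 se: L, 4 gu L, 5 pu: L, 6 ki L, 7 to:r H, 8 ma L, 9 dis H.
Parse left to right (heavy = foot alone; LL = one foot; stranded L unfooted): (si.ˈto) (se:.ˈgu) (pu:.ˈki) (ˈto:r) ma (ˈdis).
Foot heads: 2, 4, 6, 7, 9.
Primary stress on the leftmost head = syllable 2.
Primary stress: syllable 2 → si.ˈto.se:.gu.pu:.ki.to:r.ma.dis.

2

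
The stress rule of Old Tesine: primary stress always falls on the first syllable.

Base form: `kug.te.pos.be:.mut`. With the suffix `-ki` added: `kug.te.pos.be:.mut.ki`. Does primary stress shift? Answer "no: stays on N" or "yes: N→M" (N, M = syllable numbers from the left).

no: stays on 1

Base `kug.te.pos.be:.mut` (5 syllables):
  The word has 5 syllables; the first syllable is syllable 1 (kug).
  → primary stress on syllable 1.
Suffixed `kug.te.pos.be:.mut.ki` (6 syllables):
  The word has 6 syllables; the first syllable is syllable 1 (kug).
  → primary stress on syllable 1.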